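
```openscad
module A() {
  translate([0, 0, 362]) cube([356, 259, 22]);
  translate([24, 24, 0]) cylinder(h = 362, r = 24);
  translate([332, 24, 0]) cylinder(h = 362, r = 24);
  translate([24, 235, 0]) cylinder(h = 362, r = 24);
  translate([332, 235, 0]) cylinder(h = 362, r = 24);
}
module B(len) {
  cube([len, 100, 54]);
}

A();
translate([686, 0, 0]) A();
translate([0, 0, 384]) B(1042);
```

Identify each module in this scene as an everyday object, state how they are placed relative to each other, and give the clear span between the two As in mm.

Second stool starts at x = 686; first ends at x = 356; clear span = 686 − 356 = 330 mm.

A is a stool. B is a beam. A beam spans the tops of two stools. The clear span between the two stools is 330 mm.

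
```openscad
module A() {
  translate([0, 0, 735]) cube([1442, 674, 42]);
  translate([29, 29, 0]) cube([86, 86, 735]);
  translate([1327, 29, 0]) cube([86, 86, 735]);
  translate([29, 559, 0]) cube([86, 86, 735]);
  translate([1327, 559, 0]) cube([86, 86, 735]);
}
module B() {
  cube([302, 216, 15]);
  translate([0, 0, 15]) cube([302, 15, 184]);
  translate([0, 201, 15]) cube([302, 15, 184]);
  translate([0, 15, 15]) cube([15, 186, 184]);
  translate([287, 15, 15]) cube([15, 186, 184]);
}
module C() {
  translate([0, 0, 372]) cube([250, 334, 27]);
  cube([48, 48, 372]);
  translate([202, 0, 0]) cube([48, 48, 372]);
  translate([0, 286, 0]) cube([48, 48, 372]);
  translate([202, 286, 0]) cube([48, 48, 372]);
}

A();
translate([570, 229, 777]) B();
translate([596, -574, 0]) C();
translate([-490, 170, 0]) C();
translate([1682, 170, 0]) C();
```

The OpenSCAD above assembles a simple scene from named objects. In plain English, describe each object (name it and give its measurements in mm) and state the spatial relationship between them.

A is a rectangular dining table. The top is 1442×674×42 mm with its upper surface at z = 777 mm. It stands on four 86×86 mm square legs, each inset 29 mm from the nearest pair of top edges, running from the floor to the underside of the top.

B is an open-topped rectangular box: outside dimensions 302×216×199 mm, with a uniform wall and base thickness of 15 mm. The base is a full 302×216 slab on the floor; four walls sit on top of the base. The front and back walls (the −y and +y sides) span the full width; the two side walls fit between them.

C is a four-legged stool. The seat is 250×334 mm, 27 mm thick, top at z = 399 mm. It stands on four square legs, each 48×48 mm in cross-section, from z = 0 to the seat underside, each flush with a corner of the seat.

The open box is on top of the table, centred. Three stools sit around the table at the −y, −x, +x sides.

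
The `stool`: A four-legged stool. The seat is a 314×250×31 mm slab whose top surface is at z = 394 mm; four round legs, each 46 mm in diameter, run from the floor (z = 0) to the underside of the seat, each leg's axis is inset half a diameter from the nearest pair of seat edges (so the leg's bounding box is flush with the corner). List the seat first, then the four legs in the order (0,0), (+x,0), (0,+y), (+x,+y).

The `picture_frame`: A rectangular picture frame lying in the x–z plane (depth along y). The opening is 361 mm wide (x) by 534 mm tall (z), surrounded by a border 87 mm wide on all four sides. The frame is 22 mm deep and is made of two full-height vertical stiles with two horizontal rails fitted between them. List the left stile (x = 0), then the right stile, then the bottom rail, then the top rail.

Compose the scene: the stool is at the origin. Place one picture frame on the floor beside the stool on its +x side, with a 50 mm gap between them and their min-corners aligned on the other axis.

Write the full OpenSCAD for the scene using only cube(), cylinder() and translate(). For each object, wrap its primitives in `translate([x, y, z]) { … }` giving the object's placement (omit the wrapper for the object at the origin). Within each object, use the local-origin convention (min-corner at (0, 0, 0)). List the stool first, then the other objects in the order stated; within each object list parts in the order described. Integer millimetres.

translate([0, 0, 363]) cube([314, 250, 31]);
translate([23, 23, 0]) cylinder(h = 363, r = 23);
translate([291, 23, 0]) cylinder(h = 363, r = 23);
translate([23, 227, 0]) cylinder(h = 363, r = 23);
translate([291, 227, 0]) cylinder(h = 363, r = 23);
translate([364, 0, 0]) {
  cube([87, 22, 708]);
  translate([448, 0, 0]) cube([87, 22, 708]);
  translate([87, 0, 0]) cube([361, 22, 87]);
  translate([87, 0, 621]) cube([361, 22, 87]);
}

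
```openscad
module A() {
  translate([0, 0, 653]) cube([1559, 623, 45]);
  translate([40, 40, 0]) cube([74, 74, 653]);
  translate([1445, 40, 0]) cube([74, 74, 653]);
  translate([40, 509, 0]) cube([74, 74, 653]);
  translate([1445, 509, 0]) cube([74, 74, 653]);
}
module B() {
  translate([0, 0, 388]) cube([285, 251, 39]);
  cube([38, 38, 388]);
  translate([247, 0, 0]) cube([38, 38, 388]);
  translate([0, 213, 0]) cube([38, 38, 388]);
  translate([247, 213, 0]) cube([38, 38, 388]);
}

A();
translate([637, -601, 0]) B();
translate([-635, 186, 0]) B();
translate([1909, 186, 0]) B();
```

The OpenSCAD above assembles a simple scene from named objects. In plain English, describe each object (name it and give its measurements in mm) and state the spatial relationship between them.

A is a table: top 1559 mm (x) × 623 mm (y), 45 mm thick, upper face at z = 698 mm, on four 74×74 mm square legs, each inset 40 mm from the nearest pair of top edges, running from z = 0 to the bottom of the top.

B is a four-legged stool. The seat is 285×251 mm, 39 mm thick, top at z = 427 mm. It stands on four square legs, each 38×38 mm in cross-section, from z = 0 to the seat underside, each flush with a corner of the seat.

Three stools sit around the table at the −y, −x, +x sides.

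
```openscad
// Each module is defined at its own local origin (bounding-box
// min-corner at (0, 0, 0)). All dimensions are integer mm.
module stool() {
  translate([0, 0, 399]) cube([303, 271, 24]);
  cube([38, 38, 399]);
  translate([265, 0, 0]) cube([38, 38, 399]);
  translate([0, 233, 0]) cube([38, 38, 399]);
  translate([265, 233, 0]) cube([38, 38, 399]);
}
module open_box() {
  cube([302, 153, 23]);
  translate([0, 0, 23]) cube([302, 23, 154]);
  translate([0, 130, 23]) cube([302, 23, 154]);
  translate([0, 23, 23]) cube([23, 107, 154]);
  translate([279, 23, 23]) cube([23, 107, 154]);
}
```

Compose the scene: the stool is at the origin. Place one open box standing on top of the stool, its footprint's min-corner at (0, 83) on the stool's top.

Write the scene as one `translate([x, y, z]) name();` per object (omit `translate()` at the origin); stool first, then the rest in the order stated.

stool();
translate([0, 83, 423]) open_box();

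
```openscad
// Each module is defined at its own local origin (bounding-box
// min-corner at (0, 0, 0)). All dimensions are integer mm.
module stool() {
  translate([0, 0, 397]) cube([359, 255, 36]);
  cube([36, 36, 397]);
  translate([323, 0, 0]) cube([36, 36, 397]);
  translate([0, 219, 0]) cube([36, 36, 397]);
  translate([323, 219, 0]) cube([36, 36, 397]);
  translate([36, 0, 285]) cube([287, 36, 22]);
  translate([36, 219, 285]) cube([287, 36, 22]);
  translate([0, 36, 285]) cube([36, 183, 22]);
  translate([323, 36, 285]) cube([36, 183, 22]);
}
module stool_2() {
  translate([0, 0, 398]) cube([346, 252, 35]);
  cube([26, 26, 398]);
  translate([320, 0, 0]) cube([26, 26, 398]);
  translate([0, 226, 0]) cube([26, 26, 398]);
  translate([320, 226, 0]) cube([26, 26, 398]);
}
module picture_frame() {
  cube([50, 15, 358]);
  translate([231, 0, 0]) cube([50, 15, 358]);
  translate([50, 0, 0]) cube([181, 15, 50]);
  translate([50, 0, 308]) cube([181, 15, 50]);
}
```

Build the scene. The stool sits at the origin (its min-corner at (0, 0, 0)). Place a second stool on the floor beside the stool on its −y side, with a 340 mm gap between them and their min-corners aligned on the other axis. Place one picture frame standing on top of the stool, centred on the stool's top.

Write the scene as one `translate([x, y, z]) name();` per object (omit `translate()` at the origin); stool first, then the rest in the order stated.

stool();
translate([0, -592, 0]) stool_2();
translate([39, 120, 433]) picture_frame();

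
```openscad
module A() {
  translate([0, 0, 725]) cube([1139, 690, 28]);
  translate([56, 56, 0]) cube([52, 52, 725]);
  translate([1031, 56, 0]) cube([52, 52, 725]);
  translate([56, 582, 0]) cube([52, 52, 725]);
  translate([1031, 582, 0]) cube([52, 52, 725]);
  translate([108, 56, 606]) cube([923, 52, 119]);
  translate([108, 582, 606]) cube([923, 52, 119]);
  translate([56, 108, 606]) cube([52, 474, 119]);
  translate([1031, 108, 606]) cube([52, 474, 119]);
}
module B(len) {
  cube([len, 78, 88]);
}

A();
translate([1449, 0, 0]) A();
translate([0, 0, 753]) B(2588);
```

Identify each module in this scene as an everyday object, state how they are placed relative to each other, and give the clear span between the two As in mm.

Second table starts at x = 1449; first ends at x = 1139; clear span = 1449 − 1139 = 310 mm.

A is a table. B is a beam. A beam spans the tops of two tables. The clear span between the two tables is 310 mm.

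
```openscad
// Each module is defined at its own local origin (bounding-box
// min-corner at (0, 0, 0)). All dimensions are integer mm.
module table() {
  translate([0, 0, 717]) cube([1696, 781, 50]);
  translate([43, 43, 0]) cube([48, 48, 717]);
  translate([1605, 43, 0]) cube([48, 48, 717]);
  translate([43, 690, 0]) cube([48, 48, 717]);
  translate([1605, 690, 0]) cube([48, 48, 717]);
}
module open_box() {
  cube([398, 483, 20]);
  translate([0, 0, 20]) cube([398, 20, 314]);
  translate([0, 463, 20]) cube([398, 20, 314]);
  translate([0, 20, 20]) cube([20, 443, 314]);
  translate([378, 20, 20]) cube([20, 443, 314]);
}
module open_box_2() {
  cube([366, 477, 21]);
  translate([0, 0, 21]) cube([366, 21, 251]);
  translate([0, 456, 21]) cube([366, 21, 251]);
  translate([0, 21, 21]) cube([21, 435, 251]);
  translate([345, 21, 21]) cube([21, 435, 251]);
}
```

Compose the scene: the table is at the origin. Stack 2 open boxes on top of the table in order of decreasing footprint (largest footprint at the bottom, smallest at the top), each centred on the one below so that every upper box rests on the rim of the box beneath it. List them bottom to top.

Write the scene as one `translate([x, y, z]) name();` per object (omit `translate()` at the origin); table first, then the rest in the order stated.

table();
translate([649, 149, 767]) open_box();
translate([665, 152, 1101]) open_box_2();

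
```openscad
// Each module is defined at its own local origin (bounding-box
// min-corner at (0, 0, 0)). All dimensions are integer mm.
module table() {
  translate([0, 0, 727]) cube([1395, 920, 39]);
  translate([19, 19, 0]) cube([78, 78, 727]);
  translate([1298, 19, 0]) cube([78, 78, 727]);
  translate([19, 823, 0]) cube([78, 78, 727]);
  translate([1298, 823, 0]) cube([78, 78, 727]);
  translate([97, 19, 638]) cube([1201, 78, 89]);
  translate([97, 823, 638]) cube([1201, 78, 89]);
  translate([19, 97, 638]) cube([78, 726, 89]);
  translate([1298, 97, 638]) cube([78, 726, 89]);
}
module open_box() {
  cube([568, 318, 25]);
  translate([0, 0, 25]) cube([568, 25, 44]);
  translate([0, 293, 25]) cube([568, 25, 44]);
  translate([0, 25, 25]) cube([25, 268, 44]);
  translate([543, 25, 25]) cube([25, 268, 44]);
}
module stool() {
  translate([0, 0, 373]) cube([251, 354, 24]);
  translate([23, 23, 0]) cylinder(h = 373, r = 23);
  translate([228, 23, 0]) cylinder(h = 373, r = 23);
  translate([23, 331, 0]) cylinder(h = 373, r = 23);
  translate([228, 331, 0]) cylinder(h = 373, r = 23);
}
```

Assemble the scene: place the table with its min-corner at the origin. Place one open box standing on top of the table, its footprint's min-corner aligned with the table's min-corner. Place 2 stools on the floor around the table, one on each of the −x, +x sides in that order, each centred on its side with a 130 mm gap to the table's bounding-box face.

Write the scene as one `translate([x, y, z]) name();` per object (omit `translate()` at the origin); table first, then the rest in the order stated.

table();
translate([0, 0, 766]) open_box();
translate([-381, 283, 0]) stool();
translate([1525, 283, 0]) stool();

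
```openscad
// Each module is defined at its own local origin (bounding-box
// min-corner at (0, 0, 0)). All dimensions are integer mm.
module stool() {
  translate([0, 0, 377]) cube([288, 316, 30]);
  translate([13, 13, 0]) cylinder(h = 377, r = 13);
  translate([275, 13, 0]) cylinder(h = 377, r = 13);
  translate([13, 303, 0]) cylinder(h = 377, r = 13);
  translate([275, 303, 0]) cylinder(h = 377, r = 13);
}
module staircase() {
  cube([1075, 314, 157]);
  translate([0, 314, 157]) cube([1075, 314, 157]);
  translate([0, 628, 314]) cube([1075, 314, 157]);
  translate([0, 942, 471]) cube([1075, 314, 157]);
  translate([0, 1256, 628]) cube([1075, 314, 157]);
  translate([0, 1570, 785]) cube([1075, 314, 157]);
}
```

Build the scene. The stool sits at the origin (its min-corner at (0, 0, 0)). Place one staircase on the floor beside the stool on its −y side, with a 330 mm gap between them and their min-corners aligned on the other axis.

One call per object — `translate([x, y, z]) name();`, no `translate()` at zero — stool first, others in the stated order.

stool();
translate([0, -2214, 0]) staircase();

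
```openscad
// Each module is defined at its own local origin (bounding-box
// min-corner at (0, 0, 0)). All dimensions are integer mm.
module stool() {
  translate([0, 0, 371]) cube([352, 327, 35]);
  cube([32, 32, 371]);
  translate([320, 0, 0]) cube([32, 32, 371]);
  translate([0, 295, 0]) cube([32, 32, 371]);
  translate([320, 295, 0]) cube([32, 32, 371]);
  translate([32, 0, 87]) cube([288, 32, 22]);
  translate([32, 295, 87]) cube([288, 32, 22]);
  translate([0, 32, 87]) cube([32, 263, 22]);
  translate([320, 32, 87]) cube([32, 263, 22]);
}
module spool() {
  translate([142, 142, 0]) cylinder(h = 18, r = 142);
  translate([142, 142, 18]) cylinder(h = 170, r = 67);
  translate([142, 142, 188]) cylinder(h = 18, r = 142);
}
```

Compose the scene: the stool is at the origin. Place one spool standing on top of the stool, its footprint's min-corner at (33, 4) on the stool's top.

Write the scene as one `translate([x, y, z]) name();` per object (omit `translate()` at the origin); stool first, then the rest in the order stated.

stool();
translate([33, 4, 406]) spool();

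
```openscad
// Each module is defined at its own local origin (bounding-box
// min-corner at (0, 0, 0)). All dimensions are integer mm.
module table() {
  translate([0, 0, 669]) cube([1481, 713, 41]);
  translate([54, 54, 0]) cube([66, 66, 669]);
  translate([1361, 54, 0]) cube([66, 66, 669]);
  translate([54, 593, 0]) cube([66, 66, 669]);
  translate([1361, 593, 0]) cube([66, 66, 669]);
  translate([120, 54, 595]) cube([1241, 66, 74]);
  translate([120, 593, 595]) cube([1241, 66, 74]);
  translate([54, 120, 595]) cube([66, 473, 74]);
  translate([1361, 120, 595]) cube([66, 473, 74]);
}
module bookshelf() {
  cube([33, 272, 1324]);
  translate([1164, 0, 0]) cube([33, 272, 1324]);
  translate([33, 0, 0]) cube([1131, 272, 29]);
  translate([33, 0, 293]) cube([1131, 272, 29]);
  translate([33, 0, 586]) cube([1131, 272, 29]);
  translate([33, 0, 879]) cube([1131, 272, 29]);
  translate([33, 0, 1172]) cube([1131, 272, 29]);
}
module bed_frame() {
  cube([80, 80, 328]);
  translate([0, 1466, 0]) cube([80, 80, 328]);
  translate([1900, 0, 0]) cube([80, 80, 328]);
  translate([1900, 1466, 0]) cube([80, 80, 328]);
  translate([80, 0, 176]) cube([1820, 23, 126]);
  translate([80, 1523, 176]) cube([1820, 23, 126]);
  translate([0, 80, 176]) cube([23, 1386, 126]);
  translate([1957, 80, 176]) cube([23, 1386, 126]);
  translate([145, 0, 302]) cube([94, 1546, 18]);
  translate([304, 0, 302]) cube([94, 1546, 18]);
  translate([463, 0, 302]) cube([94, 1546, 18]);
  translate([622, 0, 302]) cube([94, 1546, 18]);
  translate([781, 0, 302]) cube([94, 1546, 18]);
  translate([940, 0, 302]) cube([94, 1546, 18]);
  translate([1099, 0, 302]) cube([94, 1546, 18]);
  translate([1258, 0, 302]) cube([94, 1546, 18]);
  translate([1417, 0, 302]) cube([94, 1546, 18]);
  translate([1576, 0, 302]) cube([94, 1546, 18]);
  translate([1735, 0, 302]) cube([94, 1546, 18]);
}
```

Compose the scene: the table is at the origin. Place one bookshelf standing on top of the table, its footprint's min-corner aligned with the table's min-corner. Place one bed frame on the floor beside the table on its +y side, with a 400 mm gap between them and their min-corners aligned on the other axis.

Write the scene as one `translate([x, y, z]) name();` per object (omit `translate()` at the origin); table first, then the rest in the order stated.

table();
translate([0, 0, 710]) bookshelf();
translate([0, 1113, 0]) bed_frame();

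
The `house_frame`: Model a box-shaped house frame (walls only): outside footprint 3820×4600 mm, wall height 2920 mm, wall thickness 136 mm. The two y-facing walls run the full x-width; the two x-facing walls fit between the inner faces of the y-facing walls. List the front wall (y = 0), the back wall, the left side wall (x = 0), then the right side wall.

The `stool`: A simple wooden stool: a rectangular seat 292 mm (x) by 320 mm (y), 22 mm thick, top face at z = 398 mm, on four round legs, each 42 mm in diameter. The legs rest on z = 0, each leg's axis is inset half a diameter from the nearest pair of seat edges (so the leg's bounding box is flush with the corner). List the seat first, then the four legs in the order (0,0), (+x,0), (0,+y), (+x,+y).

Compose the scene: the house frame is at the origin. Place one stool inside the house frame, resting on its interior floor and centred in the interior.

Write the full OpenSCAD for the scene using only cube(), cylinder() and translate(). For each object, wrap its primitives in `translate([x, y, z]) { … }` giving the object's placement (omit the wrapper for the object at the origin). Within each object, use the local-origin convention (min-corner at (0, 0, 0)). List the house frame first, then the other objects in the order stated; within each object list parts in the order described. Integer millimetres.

cube([3820, 136, 2920]);
translate([0, 4464, 0]) cube([3820, 136, 2920]);
translate([0, 136, 0]) cube([136, 4328, 2920]);
translate([3684, 136, 0]) cube([136, 4328, 2920]);
translate([1764, 2140, 0]) {
  translate([0, 0, 376]) cube([292, 320, 22]);
  translate([21, 21, 0]) cylinder(h = 376, r = 21);
  translate([271, 21, 0]) cylinder(h = 376, r = 21);
  translate([21, 299, 0]) cylinder(h = 376, r = 21);
  translate([271, 299, 0]) cylinder(h = 376, r = 21);
}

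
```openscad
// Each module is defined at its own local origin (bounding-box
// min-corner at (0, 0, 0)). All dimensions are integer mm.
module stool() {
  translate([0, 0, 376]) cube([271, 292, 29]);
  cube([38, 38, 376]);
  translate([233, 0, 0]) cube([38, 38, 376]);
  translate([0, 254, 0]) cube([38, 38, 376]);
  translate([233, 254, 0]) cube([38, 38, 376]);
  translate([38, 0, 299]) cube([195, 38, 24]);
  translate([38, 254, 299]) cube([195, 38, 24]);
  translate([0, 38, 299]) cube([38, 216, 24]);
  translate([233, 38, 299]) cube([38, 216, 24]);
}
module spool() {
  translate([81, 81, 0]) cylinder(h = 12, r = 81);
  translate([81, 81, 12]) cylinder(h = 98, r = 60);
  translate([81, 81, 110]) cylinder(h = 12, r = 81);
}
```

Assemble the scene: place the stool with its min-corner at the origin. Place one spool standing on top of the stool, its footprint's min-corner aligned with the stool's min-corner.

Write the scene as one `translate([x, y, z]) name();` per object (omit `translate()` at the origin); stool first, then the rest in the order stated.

stool();
translate([0, 0, 405]) spool();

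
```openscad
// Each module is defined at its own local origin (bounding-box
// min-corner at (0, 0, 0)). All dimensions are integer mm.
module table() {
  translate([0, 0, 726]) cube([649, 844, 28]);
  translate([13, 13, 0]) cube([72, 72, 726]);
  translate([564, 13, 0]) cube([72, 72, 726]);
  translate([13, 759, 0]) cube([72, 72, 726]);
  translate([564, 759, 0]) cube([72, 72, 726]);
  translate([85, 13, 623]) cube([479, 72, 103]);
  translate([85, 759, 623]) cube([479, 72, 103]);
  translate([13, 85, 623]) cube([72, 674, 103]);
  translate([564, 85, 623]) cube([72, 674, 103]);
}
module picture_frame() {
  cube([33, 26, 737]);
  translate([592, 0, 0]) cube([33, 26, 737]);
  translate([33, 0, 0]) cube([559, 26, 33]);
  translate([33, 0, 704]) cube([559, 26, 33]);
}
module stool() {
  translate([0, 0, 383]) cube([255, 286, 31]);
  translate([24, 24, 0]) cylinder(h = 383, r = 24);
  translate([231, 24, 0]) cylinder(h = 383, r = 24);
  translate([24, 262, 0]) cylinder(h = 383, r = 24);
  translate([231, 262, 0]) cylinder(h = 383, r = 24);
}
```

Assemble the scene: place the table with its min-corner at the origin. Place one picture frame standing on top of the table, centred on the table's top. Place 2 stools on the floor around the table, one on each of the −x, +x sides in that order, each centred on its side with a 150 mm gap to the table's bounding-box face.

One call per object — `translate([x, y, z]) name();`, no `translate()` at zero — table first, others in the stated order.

table();
translate([12, 409, 754]) picture_frame();
translate([-405, 279, 0]) stool();
translate([799, 279, 0]) stool();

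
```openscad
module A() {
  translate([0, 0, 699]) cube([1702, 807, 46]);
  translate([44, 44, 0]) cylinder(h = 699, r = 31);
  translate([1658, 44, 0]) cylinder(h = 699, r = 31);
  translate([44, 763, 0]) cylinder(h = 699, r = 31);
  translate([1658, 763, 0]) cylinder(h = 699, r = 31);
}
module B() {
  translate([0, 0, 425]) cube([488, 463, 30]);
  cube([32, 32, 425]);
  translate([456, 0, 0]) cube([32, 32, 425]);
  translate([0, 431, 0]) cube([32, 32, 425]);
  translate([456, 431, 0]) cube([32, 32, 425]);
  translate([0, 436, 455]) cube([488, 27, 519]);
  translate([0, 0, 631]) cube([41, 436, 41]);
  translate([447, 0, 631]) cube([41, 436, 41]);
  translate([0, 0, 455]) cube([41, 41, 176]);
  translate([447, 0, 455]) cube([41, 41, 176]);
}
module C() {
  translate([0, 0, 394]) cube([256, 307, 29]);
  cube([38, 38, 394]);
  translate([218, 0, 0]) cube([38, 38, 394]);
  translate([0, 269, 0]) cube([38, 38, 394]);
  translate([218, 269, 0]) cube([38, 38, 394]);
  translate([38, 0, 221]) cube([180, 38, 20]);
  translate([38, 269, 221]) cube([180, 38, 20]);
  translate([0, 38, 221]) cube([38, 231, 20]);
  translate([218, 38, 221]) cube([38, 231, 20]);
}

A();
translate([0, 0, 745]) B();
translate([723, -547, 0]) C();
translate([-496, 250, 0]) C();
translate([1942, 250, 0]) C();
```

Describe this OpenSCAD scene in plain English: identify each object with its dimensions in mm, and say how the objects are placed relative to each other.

A is a table: top 1702 mm (x) × 807 mm (y), 46 mm thick, upper face at z = 745 mm, on four round legs of 62 mm diameter, each leg's bounding box inset 13 mm from the nearest pair of top edges, running from z = 0 to the bottom of the top.

B is a chair. The seat is a 488×463×30 mm slab with its top at z = 455 mm, on four 32×32 mm corner legs (flush with the seat edges, standing on z = 0). A flat backrest 27 mm thick, 519 mm tall, spans the full seat width and rises from the seat top along its +y edge, rear face flush with the rear of the seat. Two armrests of 41×41 mm section run along each side from the seat's front edge to the front of the backrest, top faces 217 mm above the seat top and outer faces flush with the seat's x-edges; a 41×41 mm post under the front of each armrest stands on the seat at the front corner.

C is a simple wooden stool: a rectangular seat 256 mm (x) by 307 mm (y), 29 mm thick, top face at z = 423 mm, on four square legs, each 38×38 mm in cross-section. The legs rest on z = 0, each flush with a corner of the seat. Four stretchers, 38 mm wide and 20 mm tall, connect adjacent legs with their undersides at z = 221 mm, each running between the inner faces of the legs it joins and aligned with the legs' outer faces on the other axis.

The chair is on top of the table. Three stools sit around the table at the −y, −x, +x sides.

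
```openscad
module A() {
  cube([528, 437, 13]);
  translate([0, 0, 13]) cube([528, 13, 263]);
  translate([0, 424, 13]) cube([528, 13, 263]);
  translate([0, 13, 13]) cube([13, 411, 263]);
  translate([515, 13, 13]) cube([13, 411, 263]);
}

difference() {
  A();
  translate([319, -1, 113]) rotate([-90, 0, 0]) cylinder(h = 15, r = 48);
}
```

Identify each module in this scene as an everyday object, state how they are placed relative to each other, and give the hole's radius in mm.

A is an open box. The open box has a circular hole through its front wall. The hole's radius is 48 mm.

The subtracted cylinder has r = 48 mm.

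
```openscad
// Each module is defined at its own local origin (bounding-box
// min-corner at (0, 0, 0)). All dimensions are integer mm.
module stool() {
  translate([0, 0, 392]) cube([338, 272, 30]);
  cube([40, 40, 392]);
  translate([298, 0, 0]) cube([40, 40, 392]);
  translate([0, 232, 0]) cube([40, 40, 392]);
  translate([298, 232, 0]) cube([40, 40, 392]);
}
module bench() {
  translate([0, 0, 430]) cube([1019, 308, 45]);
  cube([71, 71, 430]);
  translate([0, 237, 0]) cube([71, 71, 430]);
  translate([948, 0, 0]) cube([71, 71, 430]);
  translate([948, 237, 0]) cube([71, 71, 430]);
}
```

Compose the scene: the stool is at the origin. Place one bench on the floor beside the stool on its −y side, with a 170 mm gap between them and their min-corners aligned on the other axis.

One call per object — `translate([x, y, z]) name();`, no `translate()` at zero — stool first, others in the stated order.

stool();
translate([0, -478, 0]) bench();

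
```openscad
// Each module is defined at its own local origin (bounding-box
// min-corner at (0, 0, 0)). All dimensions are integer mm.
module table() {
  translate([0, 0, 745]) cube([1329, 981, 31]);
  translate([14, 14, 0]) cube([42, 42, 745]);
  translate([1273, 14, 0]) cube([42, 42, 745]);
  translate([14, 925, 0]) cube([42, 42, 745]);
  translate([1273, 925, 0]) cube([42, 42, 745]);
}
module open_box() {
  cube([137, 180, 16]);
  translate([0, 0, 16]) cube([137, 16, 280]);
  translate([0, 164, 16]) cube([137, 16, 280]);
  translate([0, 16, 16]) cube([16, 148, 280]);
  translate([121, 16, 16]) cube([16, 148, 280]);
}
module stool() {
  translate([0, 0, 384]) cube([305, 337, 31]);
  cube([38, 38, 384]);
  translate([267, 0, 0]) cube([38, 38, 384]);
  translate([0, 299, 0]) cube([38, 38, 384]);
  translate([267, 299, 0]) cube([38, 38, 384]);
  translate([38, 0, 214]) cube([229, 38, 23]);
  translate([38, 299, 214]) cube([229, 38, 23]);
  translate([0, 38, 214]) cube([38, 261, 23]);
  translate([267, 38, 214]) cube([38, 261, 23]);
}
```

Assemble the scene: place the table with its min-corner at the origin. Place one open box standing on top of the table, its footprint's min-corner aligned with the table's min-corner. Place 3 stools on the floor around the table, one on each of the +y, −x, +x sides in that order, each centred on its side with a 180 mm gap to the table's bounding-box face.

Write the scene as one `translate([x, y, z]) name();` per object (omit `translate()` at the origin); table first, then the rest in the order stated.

table();
translate([0, 0, 776]) open_box();
translate([512, 1161, 0]) stool();
translate([-485, 322, 0]) stool();
translate([1509, 322, 0]) stool();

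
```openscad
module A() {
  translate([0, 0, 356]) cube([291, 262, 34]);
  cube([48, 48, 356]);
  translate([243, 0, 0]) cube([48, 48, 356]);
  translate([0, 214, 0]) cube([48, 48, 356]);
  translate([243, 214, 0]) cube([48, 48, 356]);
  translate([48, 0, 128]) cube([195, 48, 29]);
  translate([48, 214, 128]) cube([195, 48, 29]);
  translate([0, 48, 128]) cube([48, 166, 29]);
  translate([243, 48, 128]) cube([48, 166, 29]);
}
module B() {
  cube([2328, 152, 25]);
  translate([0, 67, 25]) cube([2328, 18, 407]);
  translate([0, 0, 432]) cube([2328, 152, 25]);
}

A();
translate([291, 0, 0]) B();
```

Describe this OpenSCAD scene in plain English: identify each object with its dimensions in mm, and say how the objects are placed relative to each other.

A is a four-legged stool. The seat is a 291×262×34 mm slab whose top surface is at z = 390 mm; four square legs, each 48×48 mm in cross-section, run from the floor (z = 0) to the underside of the seat, each flush with a corner of the seat. Four stretchers, 48 mm wide and 29 mm tall, connect adjacent legs with their undersides at z = 128 mm, each running between the inner faces of the legs it joins and aligned with the legs' outer faces on the other axis.

B is an I-beam lying along x, 2328 mm long. Overall section height 457 mm. Two flanges 152 mm wide (y) and 25 mm thick, one on the floor and one at the top; a web 18 mm thick runs between them, centred on the flange width.

The I-beam is against the stool's +x side, with their −y faces flush.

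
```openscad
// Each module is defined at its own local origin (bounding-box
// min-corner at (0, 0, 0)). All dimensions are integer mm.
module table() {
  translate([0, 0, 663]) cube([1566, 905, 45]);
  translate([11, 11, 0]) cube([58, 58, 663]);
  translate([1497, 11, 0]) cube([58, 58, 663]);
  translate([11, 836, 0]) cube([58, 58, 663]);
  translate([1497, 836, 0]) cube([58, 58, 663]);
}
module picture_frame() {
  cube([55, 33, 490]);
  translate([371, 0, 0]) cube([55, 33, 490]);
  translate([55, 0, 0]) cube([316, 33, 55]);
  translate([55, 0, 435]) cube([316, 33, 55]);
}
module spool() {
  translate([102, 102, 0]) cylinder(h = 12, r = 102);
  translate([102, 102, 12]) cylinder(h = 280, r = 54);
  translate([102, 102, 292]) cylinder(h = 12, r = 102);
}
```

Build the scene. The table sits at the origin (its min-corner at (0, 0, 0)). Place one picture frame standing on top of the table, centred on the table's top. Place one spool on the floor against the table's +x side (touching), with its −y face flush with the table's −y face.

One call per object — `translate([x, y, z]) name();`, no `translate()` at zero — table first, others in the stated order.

table();
translate([570, 436, 708]) picture_frame();
translate([1566, 0, 0]) spool();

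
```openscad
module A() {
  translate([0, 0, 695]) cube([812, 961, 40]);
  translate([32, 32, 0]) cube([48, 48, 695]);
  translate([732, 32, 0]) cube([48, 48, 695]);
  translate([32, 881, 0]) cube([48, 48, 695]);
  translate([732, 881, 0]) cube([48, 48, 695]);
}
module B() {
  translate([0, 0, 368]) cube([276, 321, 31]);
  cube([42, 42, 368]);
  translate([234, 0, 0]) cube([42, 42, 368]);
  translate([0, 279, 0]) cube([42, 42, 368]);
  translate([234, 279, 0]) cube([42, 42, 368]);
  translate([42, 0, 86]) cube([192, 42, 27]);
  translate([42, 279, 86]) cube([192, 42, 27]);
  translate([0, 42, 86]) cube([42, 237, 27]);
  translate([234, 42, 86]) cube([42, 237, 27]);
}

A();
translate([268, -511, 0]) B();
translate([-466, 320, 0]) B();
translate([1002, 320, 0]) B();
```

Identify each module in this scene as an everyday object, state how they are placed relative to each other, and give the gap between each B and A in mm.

A is a table. B is a stool. Three stools sit around the table at the −y, −x, +x sides. The gap between each stool and the table is 190 mm.

Each stool's nearest face is 190 mm from the table's bounding box.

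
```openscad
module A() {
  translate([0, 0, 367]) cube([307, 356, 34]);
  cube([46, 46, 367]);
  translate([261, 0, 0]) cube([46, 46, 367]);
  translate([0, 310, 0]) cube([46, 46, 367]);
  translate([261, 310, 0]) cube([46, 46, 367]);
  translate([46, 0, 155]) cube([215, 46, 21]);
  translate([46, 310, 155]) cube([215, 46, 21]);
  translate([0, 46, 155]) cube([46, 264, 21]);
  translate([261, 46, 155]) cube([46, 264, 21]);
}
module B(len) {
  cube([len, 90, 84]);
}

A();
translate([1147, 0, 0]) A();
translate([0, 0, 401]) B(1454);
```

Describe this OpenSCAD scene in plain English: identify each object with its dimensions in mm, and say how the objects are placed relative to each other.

A is a simple wooden stool: a rectangular seat 307 mm (x) by 356 mm (y), 34 mm thick, top face at z = 401 mm, on four square legs, each 46×46 mm in cross-section. The legs rest on z = 0, each flush with a corner of the seat. Four stretchers, 46 mm wide and 21 mm tall, connect adjacent legs with their undersides at z = 155 mm, each running between the inner faces of the legs it joins and aligned with the legs' outer faces on the other axis.

B is a rectangular beam 1454 mm long (x), 90 mm deep (y), 84 mm thick (z).

The beam spans the tops of two stools placed 840 mm apart, resting at z = 401 mm.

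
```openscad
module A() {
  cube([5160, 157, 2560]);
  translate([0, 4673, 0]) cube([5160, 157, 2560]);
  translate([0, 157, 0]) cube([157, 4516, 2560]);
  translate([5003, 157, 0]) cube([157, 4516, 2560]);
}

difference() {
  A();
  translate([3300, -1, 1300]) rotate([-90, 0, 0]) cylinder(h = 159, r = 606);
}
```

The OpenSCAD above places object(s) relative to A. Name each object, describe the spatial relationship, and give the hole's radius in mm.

The subtracted cylinder has r = 606 mm.

A is a house frame. The house frame has a circular hole through its front wall. The hole's radius is 606 mm.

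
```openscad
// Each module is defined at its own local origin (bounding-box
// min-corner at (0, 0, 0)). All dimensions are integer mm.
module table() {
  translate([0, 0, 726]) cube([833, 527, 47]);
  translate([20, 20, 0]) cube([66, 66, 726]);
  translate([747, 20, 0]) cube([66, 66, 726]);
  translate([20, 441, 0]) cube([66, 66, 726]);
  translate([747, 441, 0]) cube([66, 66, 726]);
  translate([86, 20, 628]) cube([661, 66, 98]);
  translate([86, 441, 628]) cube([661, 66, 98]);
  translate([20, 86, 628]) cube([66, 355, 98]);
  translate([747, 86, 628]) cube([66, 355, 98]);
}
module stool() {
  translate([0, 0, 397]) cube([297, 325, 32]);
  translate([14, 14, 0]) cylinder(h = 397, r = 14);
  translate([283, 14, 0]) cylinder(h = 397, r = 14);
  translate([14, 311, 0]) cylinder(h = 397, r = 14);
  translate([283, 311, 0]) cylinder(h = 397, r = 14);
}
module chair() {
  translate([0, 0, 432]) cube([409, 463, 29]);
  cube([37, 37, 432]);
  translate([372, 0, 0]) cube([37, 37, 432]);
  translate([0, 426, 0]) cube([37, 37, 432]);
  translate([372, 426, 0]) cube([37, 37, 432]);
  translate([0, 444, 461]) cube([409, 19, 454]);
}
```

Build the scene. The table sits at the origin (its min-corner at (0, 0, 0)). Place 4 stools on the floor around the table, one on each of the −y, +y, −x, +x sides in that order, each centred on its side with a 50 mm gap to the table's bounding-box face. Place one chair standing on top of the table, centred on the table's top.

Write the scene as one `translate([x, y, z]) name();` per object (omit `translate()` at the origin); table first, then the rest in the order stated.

table();
translate([268, -375, 0]) stool();
translate([268, 577, 0]) stool();
translate([-347, 101, 0]) stool();
translate([883, 101, 0]) stool();
translate([212, 32, 773]) chair();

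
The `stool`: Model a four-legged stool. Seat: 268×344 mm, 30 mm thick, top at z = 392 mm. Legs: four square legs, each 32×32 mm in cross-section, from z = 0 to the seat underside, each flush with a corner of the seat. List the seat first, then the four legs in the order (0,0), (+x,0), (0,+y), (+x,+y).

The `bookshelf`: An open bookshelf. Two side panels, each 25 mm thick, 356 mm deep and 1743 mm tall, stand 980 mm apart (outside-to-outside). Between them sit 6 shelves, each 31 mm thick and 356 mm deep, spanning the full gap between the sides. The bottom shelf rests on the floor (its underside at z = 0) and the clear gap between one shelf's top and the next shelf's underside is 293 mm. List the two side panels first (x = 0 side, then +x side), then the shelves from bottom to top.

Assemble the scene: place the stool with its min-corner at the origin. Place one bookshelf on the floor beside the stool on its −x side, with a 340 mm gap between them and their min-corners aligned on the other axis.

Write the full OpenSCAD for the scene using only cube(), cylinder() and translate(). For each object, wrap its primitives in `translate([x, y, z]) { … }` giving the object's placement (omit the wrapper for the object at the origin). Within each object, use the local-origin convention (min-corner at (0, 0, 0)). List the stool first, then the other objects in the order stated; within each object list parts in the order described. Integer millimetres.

translate([0, 0, 362]) cube([268, 344, 30]);
cube([32, 32, 362]);
translate([236, 0, 0]) cube([32, 32, 362]);
translate([0, 312, 0]) cube([32, 32, 362]);
translate([236, 312, 0]) cube([32, 32, 362]);
translate([-1320, 0, 0]) {
  cube([25, 356, 1743]);
  translate([955, 0, 0]) cube([25, 356, 1743]);
  translate([25, 0, 0]) cube([930, 356, 31]);
  translate([25, 0, 324]) cube([930, 356, 31]);
  translate([25, 0, 648]) cube([930, 356, 31]);
  translate([25, 0, 972]) cube([930, 356, 31]);
  translate([25, 0, 1296]) cube([930, 356, 31]);
  translate([25, 0, 1620]) cube([930, 356, 31]);
}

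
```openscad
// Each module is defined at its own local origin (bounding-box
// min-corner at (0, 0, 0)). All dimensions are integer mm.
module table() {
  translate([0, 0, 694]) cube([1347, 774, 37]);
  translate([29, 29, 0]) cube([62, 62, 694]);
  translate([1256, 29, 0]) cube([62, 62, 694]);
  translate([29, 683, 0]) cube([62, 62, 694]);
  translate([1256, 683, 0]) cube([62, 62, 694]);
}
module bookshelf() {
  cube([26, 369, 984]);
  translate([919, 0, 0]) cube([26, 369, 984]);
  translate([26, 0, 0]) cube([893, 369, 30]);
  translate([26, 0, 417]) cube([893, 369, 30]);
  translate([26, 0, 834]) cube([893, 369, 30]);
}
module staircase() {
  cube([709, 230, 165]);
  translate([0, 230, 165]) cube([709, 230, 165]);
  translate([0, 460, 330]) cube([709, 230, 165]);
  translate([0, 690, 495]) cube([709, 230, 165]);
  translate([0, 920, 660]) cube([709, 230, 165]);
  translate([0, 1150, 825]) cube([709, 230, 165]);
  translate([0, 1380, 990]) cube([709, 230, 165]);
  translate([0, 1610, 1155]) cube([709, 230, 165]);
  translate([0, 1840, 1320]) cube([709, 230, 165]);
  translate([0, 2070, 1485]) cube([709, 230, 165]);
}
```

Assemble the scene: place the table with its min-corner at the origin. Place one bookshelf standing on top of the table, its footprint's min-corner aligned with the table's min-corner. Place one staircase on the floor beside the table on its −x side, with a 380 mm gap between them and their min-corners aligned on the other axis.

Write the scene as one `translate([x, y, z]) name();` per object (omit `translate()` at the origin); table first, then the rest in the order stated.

table();
translate([0, 0, 731]) bookshelf();
translate([-1089, 0, 0]) staircase();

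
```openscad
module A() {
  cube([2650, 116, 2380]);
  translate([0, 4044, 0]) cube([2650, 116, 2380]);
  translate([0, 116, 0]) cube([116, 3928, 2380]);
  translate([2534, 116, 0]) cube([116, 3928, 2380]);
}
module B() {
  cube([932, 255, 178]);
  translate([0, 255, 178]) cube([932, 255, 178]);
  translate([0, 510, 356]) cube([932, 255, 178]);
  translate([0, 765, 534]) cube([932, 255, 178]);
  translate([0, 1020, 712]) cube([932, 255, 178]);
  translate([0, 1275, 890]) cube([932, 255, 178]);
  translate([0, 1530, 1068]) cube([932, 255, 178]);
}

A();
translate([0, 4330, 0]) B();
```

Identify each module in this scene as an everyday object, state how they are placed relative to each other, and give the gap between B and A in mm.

A is a house frame. B is a staircase. The staircase is on the floor beside the house frame on its +y side. The gap between the staircase and the house frame is 170 mm.

The staircase's nearest face is 170 mm from the house frame's +y face.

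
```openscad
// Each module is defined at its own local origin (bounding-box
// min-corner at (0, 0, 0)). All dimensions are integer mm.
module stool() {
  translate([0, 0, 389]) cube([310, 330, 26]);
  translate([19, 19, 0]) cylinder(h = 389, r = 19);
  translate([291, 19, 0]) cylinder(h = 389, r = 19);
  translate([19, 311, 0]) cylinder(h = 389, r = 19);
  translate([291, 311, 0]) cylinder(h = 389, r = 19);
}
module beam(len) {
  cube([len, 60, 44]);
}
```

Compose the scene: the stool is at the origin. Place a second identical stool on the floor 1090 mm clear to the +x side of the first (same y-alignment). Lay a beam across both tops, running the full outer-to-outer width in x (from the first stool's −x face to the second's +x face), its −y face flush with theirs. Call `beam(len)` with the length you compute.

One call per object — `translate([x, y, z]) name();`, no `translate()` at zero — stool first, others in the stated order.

stool();
translate([1400, 0, 0]) stool();
translate([0, 0, 415]) beam(1710);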